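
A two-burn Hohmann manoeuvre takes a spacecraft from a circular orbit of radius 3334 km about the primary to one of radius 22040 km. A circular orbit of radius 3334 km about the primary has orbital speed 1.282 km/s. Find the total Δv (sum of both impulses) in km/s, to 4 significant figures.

Δv = 0.6507 km/s

From the circular-orbit relation v² = μ/r at r = 3334 km: μ = v²r = (1.282)² × 3334 = 5479.51 km³/s².
Semi-major axis of the transfer orbit: a_t = (3334 + 22040)/2 = 12687 km.
Circular speed at r₁: v₁ = √(μ/r₁) = √(5479.51/3334) = 1.2820 km/s.
On the transfer ellipse at r₁, vis-viva gives v_p = √[μ(2/r₁ − 1/a_t)] = 1.6897 km/s.
First burn Δv₁ = |v_p − v₁| = 0.4077 km/s.
Circular speed at r₂: v₂ = √(μ/r₂) = 0.4986 km/s.
Transfer-orbit speed at r₂: v_a = √[μ(2/r₂ − 1/a_t)] = 0.2556 km/s.
Second burn Δv₂ = |v₂ − v_a| = 0.2430 km/s.
Total Δv = Δv₁ + Δv₂ = 0.6507 km/s.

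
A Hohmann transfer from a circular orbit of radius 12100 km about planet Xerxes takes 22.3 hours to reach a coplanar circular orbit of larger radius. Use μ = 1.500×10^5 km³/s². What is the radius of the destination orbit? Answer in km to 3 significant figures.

r₂ = 80100 km

Transfer time t = 22.3 hours = 80280 s, and t = π√(a_t³/μ).
So a_t = (μ t²/π²)^(1/3) = (1.500×10^5 × (80280)² / π²)^(1/3) = 46097 km.
Since a_t = (r₁ + r₂)/2, r₂ = 2a_t − r₁ = 2×46097 − 12100 = 80094 km.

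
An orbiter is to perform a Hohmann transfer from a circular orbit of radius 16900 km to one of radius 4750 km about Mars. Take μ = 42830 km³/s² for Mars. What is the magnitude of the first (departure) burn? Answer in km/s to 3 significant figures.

Semi-major axis of the transfer orbit: a_t = (16900 + 4750)/2 = 10825 km.
On the circular orbit at r = 16900 km, v_c = √(μ/r) = 1.59195 km/s.
Vis-viva on the transfer ellipse at r = 16900 km gives v_t = √[μ(2/r − 1/a_t)] = 1.05454 km/s.
Δv₁ = |v_t − v_c| = |1.05454 − 1.59195| = 0.5374 km/s.

Δv₁ = 0.537 km/s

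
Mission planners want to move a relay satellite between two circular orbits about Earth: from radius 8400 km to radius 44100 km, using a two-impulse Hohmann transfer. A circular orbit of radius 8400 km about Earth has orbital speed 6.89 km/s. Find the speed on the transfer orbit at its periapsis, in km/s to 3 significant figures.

From the circular-orbit relation v² = μ/r at r = 8400 km: μ = v²r = (6.89)² × 8400 = 3.98766×10^5 km³/s².
The Hohmann ellipse has a_t = (r₁ + r₂)/2 = 26250 km.
The periapsis of the transfer ellipse is at r = 8400 km.
Applying v² = μ(2/r − 1/a_t): v = 8.930 km/s.

v = 8.93 km/s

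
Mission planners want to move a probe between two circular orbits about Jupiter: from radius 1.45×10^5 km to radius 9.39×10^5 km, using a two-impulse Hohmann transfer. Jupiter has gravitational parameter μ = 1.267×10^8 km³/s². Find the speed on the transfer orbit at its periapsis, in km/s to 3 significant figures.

v = 38.9 km/s

Semi-major axis of the transfer orbit: a_t = (1.450×10^5 + 9.390×10^5)/2 = 5.420×10^5 km.
The periapsis of the transfer ellipse is at r = 1.450×10^5 km.
Applying v² = μ(2/r − 1/a_t): v = 38.91 km/s.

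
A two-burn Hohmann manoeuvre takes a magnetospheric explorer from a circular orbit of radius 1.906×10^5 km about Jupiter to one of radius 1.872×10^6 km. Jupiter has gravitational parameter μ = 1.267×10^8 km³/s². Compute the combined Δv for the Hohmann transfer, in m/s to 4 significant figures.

Δv = 13640 m/s

Semi-major axis of the transfer orbit: a_t = (1.906×10^5 + 1.872×10^6)/2 = 1.0313×10^6 km.
At r₁ the circular-orbit speed is v₁ = √(μ/r₁) = 25.783 km/s.
On the transfer ellipse at r₁, v² = μ(2/r − 1/a) gives v_p = √[μ(2/r₁ − 1/a_t)] = 34.737 km/s.
First burn Δv₁ = |v_p − v₁| = 8.954 km/s.
At r₂, v₂ = √(μ/r₂) = 8.227 km/s.
Transfer-orbit speed at r₂: v_a = √[μ(2/r₂ − 1/a_t)] = 3.537 km/s.
Second burn Δv₂ = |v₂ − v_a| = 4.690 km/s.
Δv = Δv₁ + Δv₂ = 8.954 + 4.690 = 13.64 km/s.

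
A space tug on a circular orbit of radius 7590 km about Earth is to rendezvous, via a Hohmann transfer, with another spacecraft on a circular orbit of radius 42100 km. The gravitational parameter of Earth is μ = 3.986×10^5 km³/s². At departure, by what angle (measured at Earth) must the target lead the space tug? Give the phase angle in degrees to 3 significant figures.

Semi-major axis of the transfer orbit: a_t = (7590 + 42100)/2 = 24845 km.
Transfer time t = π√(a_t³/μ) = 19486.8 s.
The target's mean motion on its circular orbit is ω₂ = √(μ/r₂³) = 7.30879×10^-5 rad/s.
Angle swept by the target during transfer: ω₂·t = 1.4242 rad = 81.60°.
The space tug traverses 180° on the transfer ellipse, so the target must lead by 180° − 81.60° = 98.4°.

φ = 98.4°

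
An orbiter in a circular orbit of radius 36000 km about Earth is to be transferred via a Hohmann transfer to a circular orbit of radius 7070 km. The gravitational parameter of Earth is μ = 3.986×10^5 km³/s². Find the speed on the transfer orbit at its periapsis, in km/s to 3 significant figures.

The Hohmann ellipse has a_t = (r₁ + r₂)/2 = 21535 km.
The periapsis of the transfer ellipse is at r = 7070 km.
Vis-viva: v = √[μ(2/r − 1/a_t)] = √[3.986×10^5 × (2/7070 − 1/21535)] = 9.708 km/s.

v = 9.71 km/s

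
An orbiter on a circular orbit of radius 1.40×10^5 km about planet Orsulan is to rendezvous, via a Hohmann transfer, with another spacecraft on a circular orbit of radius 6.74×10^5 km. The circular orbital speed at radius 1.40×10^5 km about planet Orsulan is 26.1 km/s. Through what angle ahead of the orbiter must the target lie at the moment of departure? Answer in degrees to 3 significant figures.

From the circular-orbit relation v² = μ/r at r = 1.40×10^5 km: μ = v²r = (26.1)² × 1.40×10^5 = 9.53694×10^7 km³/s².
Semi-major axis of the transfer orbit: a_t = (1.400×10^5 + 6.740×10^5)/2 = 4.070×10^5 km.
Transfer time t = π√(a_t³/μ) = 83528.9 s.
The target's mean motion on its circular orbit is ω₂ = √(μ/r₂³) = 1.76488×10^-5 rad/s.
Angle swept by the target during transfer: ω₂·t = 1.47418 rad = 84.46°.
The orbiter traverses 180° on the transfer ellipse, so the target must lead by 180° − 84.46° = 95.5°.

φ = 95.5°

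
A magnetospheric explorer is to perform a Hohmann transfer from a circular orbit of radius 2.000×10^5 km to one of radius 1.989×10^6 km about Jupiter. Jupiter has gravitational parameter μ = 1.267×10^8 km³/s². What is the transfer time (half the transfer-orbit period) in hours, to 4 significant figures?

t = 88.77 hours

Transfer-ellipse semi-major axis a_t = (r₁ + r₂)/2 = (2.000×10^5 + 1.989×10^6)/2 = 1.0945×10^6 km.
Transfer time t = π√(a_t³/μ) = π√((1.0945×10^6)³ / 1.267×10^8) = 3.1958×10^5 s.
Converting: 3.1958×10^5 s ÷ 3600 s/hour = 88.77 hours.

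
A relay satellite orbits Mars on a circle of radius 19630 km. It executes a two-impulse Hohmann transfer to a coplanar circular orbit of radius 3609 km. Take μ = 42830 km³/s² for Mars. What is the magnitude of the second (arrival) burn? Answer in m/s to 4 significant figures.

Δv₂ = 1033 m/s

Transfer-ellipse semi-major axis a_t = (r₁ + r₂)/2 = (19630 + 3609)/2 = 11619.5 km.
On the circular orbit at r = 3609 km, v_c = √(μ/r) = 3.445 km/s.
Vis-viva on the transfer ellipse at r = 3609 km gives v_t = √[μ(2/r − 1/a_t)] = 4.478 km/s.
Δv₂ = |v_t − v_c| = |4.478 − 3.445| = 1.033 km/s.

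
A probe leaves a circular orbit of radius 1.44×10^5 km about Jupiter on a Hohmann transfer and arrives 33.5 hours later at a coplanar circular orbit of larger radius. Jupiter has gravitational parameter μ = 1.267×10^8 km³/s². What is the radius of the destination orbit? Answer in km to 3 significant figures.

r₂ = 9.99×10^5 km

Transfer time t = 33.5 hours = 1.206×10^5 s, and t = π√(a_t³/μ).
So a_t = (μ t²/π²)^(1/3) = (1.267×10^8 × (1.206×10^5)² / π²)^(1/3) = 5.7155×10^5 km.
Since a_t = (r₁ + r₂)/2, r₂ = 2a_t − r₁ = 2×5.7155×10^5 − 1.440×10^5 = 9.991×10^5 km.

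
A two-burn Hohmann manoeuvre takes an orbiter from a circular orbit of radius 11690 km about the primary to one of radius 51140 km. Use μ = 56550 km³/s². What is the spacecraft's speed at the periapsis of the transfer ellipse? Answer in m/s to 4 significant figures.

Semi-major axis of the transfer orbit: a_t = (11690 + 51140)/2 = 31415 km.
At periapsis, r = 11690 km.
Vis-viva: v = √[μ(2/r − 1/a_t)] = √[56550 × (2/11690 − 1/31415)] = 2.806 km/s.

v = 2806 m/s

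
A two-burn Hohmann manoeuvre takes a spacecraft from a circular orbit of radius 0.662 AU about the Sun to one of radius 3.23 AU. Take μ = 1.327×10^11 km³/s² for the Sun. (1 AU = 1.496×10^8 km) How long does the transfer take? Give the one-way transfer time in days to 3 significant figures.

t = 496 days

In km: r₁ = 0.662 × 1.496×10^8 = 9.90352×10^7 km; r₂ = 3.23 × 1.496×10^8 = 4.83208×10^8 km.
Semi-major axis of the transfer orbit: a_t = (9.90352×10^7 + 4.83208×10^8)/2 = 2.911216×10^8 km.
By Kepler's third law the transfer-orbit period is T = 2π√(a_t³/μ), so t = T/2 = 4.284×10^7 s.
Converting: 4.284×10^7 s ÷ 86400 s/day = 496 days.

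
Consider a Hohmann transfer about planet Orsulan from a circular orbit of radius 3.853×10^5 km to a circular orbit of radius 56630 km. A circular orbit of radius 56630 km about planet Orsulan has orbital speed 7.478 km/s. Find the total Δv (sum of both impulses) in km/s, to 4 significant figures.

From the circular-orbit relation v² = μ/r at r = 56630 km: μ = v²r = (7.478)² × 56630 = 3.16678×10^6 km³/s².
The Hohmann ellipse has a_t = (r₁ + r₂)/2 = 2.20965×10^5 km.
At r₁ the circular-orbit speed is v₁ = √(μ/r₁) = 2.86688 km/s.
Transfer-orbit speed at r₁ (vis-viva): v_a = √[μ(2/r₁ − 1/a_t)] = 1.45135 km/s.
First burn Δv₁ = |v_a − v₁| = 1.4155 km/s.
Circular speed at r₂: v₂ = √(μ/r₂) = 7.4780 km/s.
Transfer-orbit speed at r₂: v_p = √[μ(2/r₂ − 1/a_t)] = 9.8747 km/s.
Second burn Δv₂ = |v₂ − v_p| = 2.3967 km/s.
Total Δv = Δv₁ + Δv₂ = 3.812 km/s.

Δv = 3.812 km/s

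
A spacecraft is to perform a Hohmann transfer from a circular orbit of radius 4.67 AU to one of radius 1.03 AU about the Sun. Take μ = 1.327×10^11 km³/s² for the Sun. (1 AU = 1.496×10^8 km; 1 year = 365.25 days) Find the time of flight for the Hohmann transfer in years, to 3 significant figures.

In km: r₁ = 4.67 × 1.496×10^8 = 6.98632×10^8 km; r₂ = 1.03 × 1.496×10^8 = 1.54088×10^8 km.
Semi-major axis of the transfer orbit: a_t = (6.98632×10^8 + 1.54088×10^8)/2 = 4.2636×10^8 km.
Half the transfer-orbit period gives t = π√(a_t³/μ) = 7.592×10^7 s.
Converting: 7.592×10^7 s ÷ 3.15576×10^7 s/year (365.25 × 86400) = 2.41 years.

t = 2.41 years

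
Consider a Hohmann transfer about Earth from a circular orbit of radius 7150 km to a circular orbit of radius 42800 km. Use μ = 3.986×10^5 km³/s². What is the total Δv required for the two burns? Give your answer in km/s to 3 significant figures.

Semi-major axis of the transfer orbit: a_t = (7150 + 42800)/2 = 24975 km.
Circular speed at r₁: v₁ = √(μ/r₁) = √(3.986×10^5/7150) = 7.466 km/s.
On the transfer ellipse at r₁, vis-viva equation gives v_p = √[μ(2/r₁ − 1/a_t)] = 9.774 km/s.
First burn Δv₁ = |v_p − v₁| = 2.308 km/s.
At r₂, v₂ = √(μ/r₂) = 3.052 km/s.
Transfer-orbit speed at r₂: v_a = √[μ(2/r₂ − 1/a_t)] = 1.633 km/s.
Second burn Δv₂ = |v₂ − v_a| = 1.419 km/s.
Total Δv = Δv₁ + Δv₂ = 3.727 km/s.

Δv = 3.73 km/s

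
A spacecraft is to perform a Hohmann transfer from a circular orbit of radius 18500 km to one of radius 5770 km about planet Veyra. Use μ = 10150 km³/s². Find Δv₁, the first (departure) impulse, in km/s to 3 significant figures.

Semi-major axis of the transfer orbit: a_t = (18500 + 5770)/2 = 12135 km.
Circular speed at r = 18500 km: v_c = √(μ/r) = 0.7407082 km/s.
Transfer-orbit speed at the same r (vis-viva, a = a_t): v_t = √[μ(2/r − 1/a_t)] = 0.5107580 km/s.
Δv₁ = |v_t − v_c| = |0.5107580 − 0.7407082| = 0.2300 km/s.

Δv₁ = 0.230 km/s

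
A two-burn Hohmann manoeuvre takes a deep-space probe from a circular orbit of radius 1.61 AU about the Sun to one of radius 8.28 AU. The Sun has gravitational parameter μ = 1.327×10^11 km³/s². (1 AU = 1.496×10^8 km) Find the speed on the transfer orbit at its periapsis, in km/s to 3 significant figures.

v = 30.4 km/s

In km: r₁ = 1.61 × 1.496×10^8 = 2.40856×10^8 km; r₂ = 8.28 × 1.496×10^8 = 1.238688×10^9 km.
Semi-major axis of the transfer orbit: a_t = (2.40856×10^8 + 1.238688×10^9)/2 = 7.39772×10^8 km.
The periapsis of the transfer ellipse is at r = 2.40856×10^8 km.
Vis-viva: v = √[μ(2/r − 1/a_t)] = √[1.327×10^11 × (2/2.40856×10^8 − 1/7.39772×10^8)] = 30.37 km/s.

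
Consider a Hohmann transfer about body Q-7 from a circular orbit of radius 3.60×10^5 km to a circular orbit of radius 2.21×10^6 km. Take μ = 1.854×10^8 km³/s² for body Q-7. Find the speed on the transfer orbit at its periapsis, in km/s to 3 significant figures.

Transfer-ellipse semi-major axis a_t = (r₁ + r₂)/2 = (3.600×10^5 + 2.210×10^6)/2 = 1.285×10^6 km.
The periapsis of the transfer ellipse is at r = 3.600×10^5 km.
Vis-viva: v = √[μ(2/r − 1/a_t)] = √[1.854×10^8 × (2/3.600×10^5 − 1/1.285×10^6)] = 29.76 km/s.

v = 29.8 km/s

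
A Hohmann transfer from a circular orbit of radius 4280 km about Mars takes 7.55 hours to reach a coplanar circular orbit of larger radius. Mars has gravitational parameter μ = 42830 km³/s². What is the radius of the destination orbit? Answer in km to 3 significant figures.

Transfer time t = 7.55 hours = 27180 s, and t = π√(a_t³/μ).
So a_t = (μ t²/π²)^(1/3) = (42830 × (27180)² / π²)^(1/3) = 14745 km.
Since a_t = (r₁ + r₂)/2, r₂ = 2a_t − r₁ = 2×14745 − 4280 = 25210 km.

r₂ = 25200 km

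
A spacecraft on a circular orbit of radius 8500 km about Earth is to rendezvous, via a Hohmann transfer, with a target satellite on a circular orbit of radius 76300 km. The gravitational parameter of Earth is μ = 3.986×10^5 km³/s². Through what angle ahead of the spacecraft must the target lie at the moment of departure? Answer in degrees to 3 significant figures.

φ = 105°

Transfer-ellipse semi-major axis a_t = (r₁ + r₂)/2 = (8500 + 76300)/2 = 42400 km.
The half-period of the transfer ellipse is t = π√(a_t³/μ) = 43444 s.
The target's mean motion on its circular orbit is ω₂ = √(μ/r₂³) = 2.9956×10^-5 rad/s.
Angle swept by the target during transfer: ω₂·t = 1.3014 rad = 74.56°.
Arrival is 180° from departure on the ellipse, so φ = 180° − 74.56° = 105°.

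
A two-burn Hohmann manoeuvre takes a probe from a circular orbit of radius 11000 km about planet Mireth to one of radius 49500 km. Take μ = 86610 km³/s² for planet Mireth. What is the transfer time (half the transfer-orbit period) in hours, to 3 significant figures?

Transfer-ellipse semi-major axis a_t = (r₁ + r₂)/2 = (11000 + 49500)/2 = 30250 km.
Transfer time t = π√(a_t³/μ) = π√((30250)³ / 86610) = 56160 s.
Converting: 56160 s ÷ 3600 s/hour = 15.6 hours.

t = 15.6 hours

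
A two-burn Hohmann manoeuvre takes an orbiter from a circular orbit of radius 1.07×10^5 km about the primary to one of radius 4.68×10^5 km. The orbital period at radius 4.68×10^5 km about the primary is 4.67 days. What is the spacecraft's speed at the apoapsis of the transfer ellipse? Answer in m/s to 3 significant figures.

v = 4450 m/s

From Kepler's third law T² = 4π²r³/μ at r = 4.68×10^5 km, T = 4.67 days = 4.67 × 86400 s = 4.03488×10^5 s: μ = 4π²r³/T² = 2.48563×10^7 km³/s².
Transfer-ellipse semi-major axis a_t = (r₁ + r₂)/2 = (1.070×10^5 + 4.680×10^5)/2 = 2.875×10^5 km.
At apoapsis, r = 4.680×10^5 km.
Vis-viva: v = √[μ(2/r − 1/a_t)] = √[2.48563×10^7 × (2/4.680×10^5 − 1/2.875×10^5)] = 4.446 km/s.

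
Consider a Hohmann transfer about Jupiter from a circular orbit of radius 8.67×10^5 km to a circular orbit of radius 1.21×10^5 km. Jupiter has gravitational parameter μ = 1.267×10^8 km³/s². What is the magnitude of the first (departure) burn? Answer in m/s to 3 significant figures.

The Hohmann ellipse has a_t = (r₁ + r₂)/2 = 4.940×10^5 km.
On the circular orbit at r = 8.670×10^5 km, v_c = √(μ/r) = 12.089 km/s.
Vis-viva on the transfer ellipse at r = 8.670×10^5 km gives v_t = √[μ(2/r − 1/a_t)] = 5.9828 km/s.
Δv₁ = |v_t − v_c| = |5.9828 − 12.089| = 6.106 km/s.

Δv₁ = 6110 m/s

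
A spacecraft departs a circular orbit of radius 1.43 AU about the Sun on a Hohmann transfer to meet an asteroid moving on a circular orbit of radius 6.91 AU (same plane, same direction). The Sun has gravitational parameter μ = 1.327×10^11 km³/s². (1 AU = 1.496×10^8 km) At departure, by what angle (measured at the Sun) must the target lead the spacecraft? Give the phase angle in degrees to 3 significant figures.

φ = 95.6°

In km: r₁ = 1.43 × 1.496×10^8 = 2.13928×10^8 km; r₂ = 6.91 × 1.496×10^8 = 1.033736×10^9 km.
The Hohmann ellipse has a_t = (r₁ + r₂)/2 = 6.23832×10^8 km.
The half-period of the transfer ellipse is t = π√(a_t³/μ) = 1.34374×10^8 s.
The target's mean motion on its circular orbit is ω₂ = √(μ/r₂³) = 1.09603×10^-8 rad/s.
Angle swept by the target during transfer: ω₂·t = 1.47278 rad = 84.38°.
Arrival is 180° from departure on the ellipse, so φ = 180° − 84.38° = 95.6°.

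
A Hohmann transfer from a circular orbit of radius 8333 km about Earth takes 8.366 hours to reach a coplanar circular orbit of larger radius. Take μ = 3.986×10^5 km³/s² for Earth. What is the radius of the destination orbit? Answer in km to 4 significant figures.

Transfer time t = 8.366 hours = 30117.6 s, and t = π√(a_t³/μ).
So a_t = (μ t²/π²)^(1/3) = (3.986×10^5 × (30117.6)² / π²)^(1/3) = 33212 km.
Since a_t = (r₁ + r₂)/2, r₂ = 2a_t − r₁ = 2×33212 − 8333 = 58091 km.

r₂ = 58090 km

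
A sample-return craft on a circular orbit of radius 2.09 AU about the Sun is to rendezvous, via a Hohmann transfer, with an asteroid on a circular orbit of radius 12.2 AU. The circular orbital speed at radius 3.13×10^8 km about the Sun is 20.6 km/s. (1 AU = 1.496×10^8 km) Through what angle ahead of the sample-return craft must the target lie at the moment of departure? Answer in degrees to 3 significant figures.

φ = 99.3°

From the circular-orbit relation v² = μ/r at r = 3.13×10^8 km: μ = v²r = (20.6)² × 3.13×10^8 = 1.32825×10^11 km³/s².
In km: r₁ = 2.09 × 1.496×10^8 = 3.12664×10^8 km; r₂ = 12.2 × 1.496×10^8 = 1.82512×10^9 km.
The Hohmann ellipse has a_t = (r₁ + r₂)/2 = 1.068892×10^9 km.
The half-period of the transfer ellipse is t = π√(a_t³/μ) = 3.012×10^8 s.
The target's mean motion on its circular orbit is ω₂ = √(μ/r₂³) = 4.674×10^-9 rad/s.
Angle swept by the target during transfer: ω₂·t = 1.408 rad = 80.67°.
Arrival is 180° from departure on the ellipse, so φ = 180° − 80.67° = 99.3°.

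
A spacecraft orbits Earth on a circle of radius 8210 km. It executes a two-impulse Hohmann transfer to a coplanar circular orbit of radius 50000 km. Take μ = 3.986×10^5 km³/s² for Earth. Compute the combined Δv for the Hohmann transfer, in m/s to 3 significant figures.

Semi-major axis of the transfer orbit: a_t = (8210 + 50000)/2 = 29105 km.
At r₁ the circular-orbit speed is v₁ = √(μ/r₁) = 6.968 km/s.
On the transfer ellipse at r₁, vis-viva gives v_p = √[μ(2/r₁ − 1/a_t)] = 9.133 km/s.
First burn Δv₁ = |v_p − v₁| = 2.165 km/s.
Circular speed at r₂: v₂ = √(μ/r₂) = 2.8235 km/s.
Transfer-orbit speed at r₂: v_a = √[μ(2/r₂ − 1/a_t)] = 1.4996 km/s.
Second burn Δv₂ = |v₂ − v_a| = 1.324 km/s.
Δv = Δv₁ + Δv₂ = 2.165 + 1.324 = 3.489 km/s.

Δv = 3490 m/s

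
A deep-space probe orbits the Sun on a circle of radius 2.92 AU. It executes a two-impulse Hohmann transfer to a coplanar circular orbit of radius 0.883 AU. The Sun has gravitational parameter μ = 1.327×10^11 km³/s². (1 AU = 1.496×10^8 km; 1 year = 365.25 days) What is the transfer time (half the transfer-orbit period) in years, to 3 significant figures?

In km: r₁ = 2.92 × 1.496×10^8 = 4.36832×10^8 km; r₂ = 0.883 × 1.496×10^8 = 1.320968×10^8 km.
Transfer-ellipse semi-major axis a_t = (r₁ + r₂)/2 = (4.36832×10^8 + 1.320968×10^8)/2 = 2.844644×10^8 km.
Half the transfer-orbit period gives t = π√(a_t³/μ) = 4.138×10^7 s.
Converting: 4.138×10^7 s ÷ 3.15576×10^7 s/year (365.25 × 86400) = 1.31 years.

t = 1.31 years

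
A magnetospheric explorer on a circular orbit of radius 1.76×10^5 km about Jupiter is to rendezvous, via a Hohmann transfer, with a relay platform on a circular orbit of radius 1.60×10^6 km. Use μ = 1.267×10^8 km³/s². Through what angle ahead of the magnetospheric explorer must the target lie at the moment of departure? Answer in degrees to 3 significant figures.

Semi-major axis of the transfer orbit: a_t = (1.760×10^5 + 1.600×10^6)/2 = 8.880×10^5 km.
Transfer time t = π√(a_t³/μ) = 2.3355×10^5 s.
Target angular speed ω₂ = √(μ/r₂³) = 5.5617×10^-6 rad/s.
Angle swept by the target during transfer: ω₂·t = 1.2989 rad = 74.42°.
Arrival is 180° from departure on the ellipse, so φ = 180° − 74.42° = 106°.

φ = 106°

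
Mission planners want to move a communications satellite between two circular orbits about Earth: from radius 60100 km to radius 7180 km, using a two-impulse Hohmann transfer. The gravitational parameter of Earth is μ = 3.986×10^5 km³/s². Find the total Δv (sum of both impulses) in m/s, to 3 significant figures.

The Hohmann ellipse has a_t = (r₁ + r₂)/2 = 33640 km.
Circular speed at r₁: v₁ = √(μ/r₁) = √(3.986×10^5/60100) = 2.57532 km/s.
On the transfer ellipse at r₁, vis-viva equation gives v_a = √[μ(2/r₁ − 1/a_t)] = 1.18978 km/s.
First burn Δv₁ = |v_a − v₁| = 1.386 km/s.
Circular speed at r₂: v₂ = √(μ/r₂) = 7.451 km/s.
Transfer-orbit speed at r₂: v_p = √[μ(2/r₂ − 1/a_t)] = 9.959 km/s.
Second burn Δv₂ = |v₂ − v_p| = 2.508 km/s.
Total Δv = Δv₁ + Δv₂ = 3.894 km/s.

Δv = 3890 m/s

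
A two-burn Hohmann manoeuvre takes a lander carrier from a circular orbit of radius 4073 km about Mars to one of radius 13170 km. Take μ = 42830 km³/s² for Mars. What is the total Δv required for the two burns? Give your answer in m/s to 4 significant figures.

The Hohmann ellipse has a_t = (r₁ + r₂)/2 = 8621.5 km.
At r₁ the circular-orbit speed is v₁ = √(μ/r₁) = 3.2428 km/s.
Transfer-orbit speed at r₁ (vis-viva): v_p = √[μ(2/r₁ − 1/a_t)] = 4.0079 km/s.
First burn Δv₁ = |v_p − v₁| = 0.7651 km/s.
At r₂, v₂ = √(μ/r₂) = 1.8034 km/s.
Transfer-orbit speed at r₂: v_a = √[μ(2/r₂ − 1/a_t)] = 1.2395 km/s.
Second burn Δv₂ = |v₂ − v_a| = 0.5639 km/s.
Δv = Δv₁ + Δv₂ = 0.7651 + 0.5639 = 1.329 km/s.

Δv = 1329 m/s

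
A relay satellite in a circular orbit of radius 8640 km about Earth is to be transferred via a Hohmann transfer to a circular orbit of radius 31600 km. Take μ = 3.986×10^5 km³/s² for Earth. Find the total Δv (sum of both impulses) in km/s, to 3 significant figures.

Transfer-ellipse semi-major axis a_t = (r₁ + r₂)/2 = (8640 + 31600)/2 = 20120 km.
Circular speed at r₁: v₁ = √(μ/r₁) = √(3.986×10^5/8640) = 6.792 km/s.
On the transfer ellipse at r₁, v² = μ(2/r − 1/a) gives v_p = √[μ(2/r₁ − 1/a_t)] = 8.512 km/s.
First burn Δv₁ = |v_p − v₁| = 1.720 km/s.
Circular speed at r₂: v₂ = √(μ/r₂) = 3.5516 km/s.
Transfer-orbit speed at r₂: v_a = √[μ(2/r₂ − 1/a_t)] = 2.3274 km/s.
Second burn Δv₂ = |v₂ − v_a| = 1.224 km/s.
Total Δv = Δv₁ + Δv₂ = 2.944 km/s.

Δv = 2.94 km/s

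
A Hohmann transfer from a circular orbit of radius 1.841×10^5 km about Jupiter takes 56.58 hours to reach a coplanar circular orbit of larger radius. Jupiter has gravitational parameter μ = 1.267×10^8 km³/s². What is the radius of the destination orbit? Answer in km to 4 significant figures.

Transfer time t = 56.58 hours = 2.03688×10^5 s, and t = π√(a_t³/μ).
So a_t = (μ t²/π²)^(1/3) = (1.267×10^8 × (2.03688×10^5)² / π²)^(1/3) = 8.1059×10^5 km.
Since a_t = (r₁ + r₂)/2, r₂ = 2a_t − r₁ = 2×8.1059×10^5 − 1.841×10^5 = 1.43708×10^6 km.

r₂ = 1.437×10^6 km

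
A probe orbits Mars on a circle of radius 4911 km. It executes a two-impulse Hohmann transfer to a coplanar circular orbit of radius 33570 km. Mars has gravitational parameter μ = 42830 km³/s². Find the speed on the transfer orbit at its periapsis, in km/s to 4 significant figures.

The Hohmann ellipse has a_t = (r₁ + r₂)/2 = 19240.5 km.
At periapsis, r = 4911 km.
From the vis-viva equation, v = √[μ(2/r − 1/a_t)] = 3.901 km/s.

v = 3.901 km/s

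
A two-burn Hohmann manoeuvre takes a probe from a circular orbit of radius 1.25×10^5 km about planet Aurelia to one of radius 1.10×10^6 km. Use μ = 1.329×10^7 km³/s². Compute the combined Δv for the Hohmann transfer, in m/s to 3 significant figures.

The Hohmann ellipse has a_t = (r₁ + r₂)/2 = 6.125×10^5 km.
Circular speed at r₁: v₁ = √(μ/r₁) = √(1.329×10^7/1.250×10^5) = 10.311 km/s.
Transfer-orbit speed at r₁ (vis-viva): v_p = √[μ(2/r₁ − 1/a_t)] = 13.818 km/s.
First burn Δv₁ = |v_p − v₁| = 3.507 km/s.
Circular speed at r₂: v₂ = √(μ/r₂) = 3.476 km/s.
Transfer-orbit speed at r₂: v_a = √[μ(2/r₂ − 1/a_t)] = 1.570 km/s.
Second burn Δv₂ = |v₂ − v_a| = 1.906 km/s.
Total Δv = Δv₁ + Δv₂ = 5.413 km/s.

Δv = 5410 m/s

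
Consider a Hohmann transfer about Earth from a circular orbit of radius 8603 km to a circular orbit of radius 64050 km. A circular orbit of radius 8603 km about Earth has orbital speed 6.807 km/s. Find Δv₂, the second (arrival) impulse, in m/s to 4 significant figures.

From the circular-orbit relation v² = μ/r at r = 8603 km: μ = v²r = (6.807)² × 8603 = 3.98622×10^5 km³/s².
Transfer-ellipse semi-major axis a_t = (r₁ + r₂)/2 = (8603 + 64050)/2 = 36326.5 km.
On the circular orbit at r = 64050 km, v_c = √(μ/r) = 2.495 km/s.
Vis-viva on the transfer ellipse at r = 64050 km gives v_t = √[μ(2/r − 1/a_t)] = 1.214 km/s.
Δv₂ = |v_t − v_c| = |1.214 − 2.495| = 1.281 km/s.

Δv₂ = 1281 m/s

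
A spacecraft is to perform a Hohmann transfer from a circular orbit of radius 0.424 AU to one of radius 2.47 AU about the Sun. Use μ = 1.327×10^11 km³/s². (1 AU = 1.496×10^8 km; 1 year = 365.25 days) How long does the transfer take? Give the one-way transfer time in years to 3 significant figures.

t = 0.870 years

In km: r₁ = 0.424 × 1.496×10^8 = 6.34304×10^7 km; r₂ = 2.47 × 1.496×10^8 = 3.69512×10^8 km.
The Hohmann ellipse has a_t = (r₁ + r₂)/2 = 2.164712×10^8 km.
Half the transfer-orbit period gives t = π√(a_t³/μ) = 2.747×10^7 s.
Converting: 2.747×10^7 s ÷ 3.15576×10^7 s/year (365.25 × 86400) = 0.870 years.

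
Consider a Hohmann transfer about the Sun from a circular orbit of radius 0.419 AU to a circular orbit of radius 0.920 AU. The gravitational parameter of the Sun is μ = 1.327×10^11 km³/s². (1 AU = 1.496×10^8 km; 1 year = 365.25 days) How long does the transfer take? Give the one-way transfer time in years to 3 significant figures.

In km: r₁ = 0.419 × 1.496×10^8 = 6.26824×10^7 km; r₂ = 0.920 × 1.496×10^8 = 1.37632×10^8 km.
Transfer-ellipse semi-major axis a_t = (r₁ + r₂)/2 = (6.26824×10^7 + 1.37632×10^8)/2 = 1.001572×10^8 km.
By Kepler's third law the transfer-orbit period is T = 2π√(a_t³/μ), so t = T/2 = 8.644×10^6 s.
Converting: 8.644×10^6 s ÷ 3.15576×10^7 s/year (365.25 × 86400) = 0.274 years.

t = 0.274 years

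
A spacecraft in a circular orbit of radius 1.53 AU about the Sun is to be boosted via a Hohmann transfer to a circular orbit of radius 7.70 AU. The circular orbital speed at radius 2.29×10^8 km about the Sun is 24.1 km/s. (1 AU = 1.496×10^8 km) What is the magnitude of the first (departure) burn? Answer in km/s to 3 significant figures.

Δv₁ = 7.03 km/s

From the circular-orbit relation v² = μ/r at r = 2.29×10^8 km: μ = v²r = (24.1)² × 2.29×10^8 = 1.33005×10^11 km³/s².
In km: r₁ = 1.53 × 1.496×10^8 = 2.28888×10^8 km; r₂ = 7.70 × 1.496×10^8 = 1.15192×10^9 km.
The Hohmann ellipse has a_t = (r₁ + r₂)/2 = 6.90404×10^8 km.
On the circular orbit at r = 2.28888×10^8 km, v_c = √(μ/r) = 24.10590 km/s.
Transfer-orbit speed at the same r (vis-viva, a = a_t): v_t = √[μ(2/r − 1/a_t)] = 31.13743 km/s.
Δv₁ = |v_t − v_c| = |31.13743 − 24.10590| = 7.032 km/s.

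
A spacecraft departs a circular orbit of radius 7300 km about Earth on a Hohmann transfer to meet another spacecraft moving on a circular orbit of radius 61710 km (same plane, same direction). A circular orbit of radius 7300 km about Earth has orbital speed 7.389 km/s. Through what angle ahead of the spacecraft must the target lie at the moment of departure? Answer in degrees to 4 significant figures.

From the circular-orbit relation v² = μ/r at r = 7300 km: μ = v²r = (7.389)² × 7300 = 3.98560×10^5 km³/s².
Transfer-ellipse semi-major axis a_t = (r₁ + r₂)/2 = (7300 + 61710)/2 = 34505 km.
The half-period of the transfer ellipse is t = π√(a_t³/μ) = 31895 s.
The target's mean motion on its circular orbit is ω₂ = √(μ/r₂³) = 4.1183×10^-5 rad/s.
Angle swept by the target during transfer: ω₂·t = 1.3135 rad = 75.26°.
The spacecraft traverses 180° on the transfer ellipse, so the target must lead by 180° − 75.26° = 104.7°.

φ = 104.7°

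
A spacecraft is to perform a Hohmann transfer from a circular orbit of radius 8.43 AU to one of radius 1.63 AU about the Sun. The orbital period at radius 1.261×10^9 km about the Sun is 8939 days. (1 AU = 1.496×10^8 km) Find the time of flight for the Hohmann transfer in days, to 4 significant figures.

From Kepler's third law T² = 4π²r³/μ at r = 1.261×10^9 km, T = 8939 days = 8939 × 86400 s = 7.723296×10^8 s: μ = 4π²r³/T² = 1.32709×10^11 km³/s².
In km: r₁ = 8.43 × 1.496×10^8 = 1.261128×10^9 km; r₂ = 1.63 × 1.496×10^8 = 2.43848×10^8 km.
The Hohmann ellipse has a_t = (r₁ + r₂)/2 = 7.52488×10^8 km.
Half the transfer-orbit period gives t = π√(a_t³/μ) = 1.780×10^8 s.
Converting: 1.780×10^8 s ÷ 86400 s/day = 2060 days.

t = 2060 days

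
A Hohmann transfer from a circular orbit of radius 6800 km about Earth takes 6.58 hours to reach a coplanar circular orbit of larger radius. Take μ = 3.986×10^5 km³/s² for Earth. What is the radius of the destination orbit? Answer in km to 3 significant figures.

r₂ = 49800 km

Transfer time t = 6.58 hours = 23688 s, and t = π√(a_t³/μ).
So a_t = (μ t²/π²)^(1/3) = (3.986×10^5 × (23688)² / π²)^(1/3) = 28299 km.
Since a_t = (r₁ + r₂)/2, r₂ = 2a_t − r₁ = 2×28299 − 6800 = 49798 km.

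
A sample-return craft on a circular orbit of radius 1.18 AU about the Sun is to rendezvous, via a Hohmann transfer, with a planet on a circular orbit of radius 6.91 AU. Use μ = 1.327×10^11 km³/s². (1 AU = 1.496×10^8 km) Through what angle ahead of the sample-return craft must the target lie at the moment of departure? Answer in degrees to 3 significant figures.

φ = 99.4°

In km: r₁ = 1.18 × 1.496×10^8 = 1.76528×10^8 km; r₂ = 6.91 × 1.496×10^8 = 1.033736×10^9 km.
Semi-major axis of the transfer orbit: a_t = (1.76528×10^8 + 1.033736×10^9)/2 = 6.05132×10^8 km.
The half-period of the transfer ellipse is t = π√(a_t³/μ) = 1.284×10^8 s.
Target angular speed ω₂ = √(μ/r₂³) = 1.096×10^-8 rad/s.
Angle swept by the target during transfer: ω₂·t = 1.407 rad = 80.62°.
Arrival is 180° from departure on the ellipse, so φ = 180° − 80.62° = 99.4°.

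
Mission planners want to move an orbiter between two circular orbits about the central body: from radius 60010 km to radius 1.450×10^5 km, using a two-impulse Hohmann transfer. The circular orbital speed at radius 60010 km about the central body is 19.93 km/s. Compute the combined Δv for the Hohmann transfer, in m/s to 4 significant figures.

Δv = 6785 m/s

From the circular-orbit relation v² = μ/r at r = 60010 km: μ = v²r = (19.93)² × 60010 = 2.38363×10^7 km³/s².
Semi-major axis of the transfer orbit: a_t = (60010 + 1.450×10^5)/2 = 1.02505×10^5 km.
At r₁ the circular-orbit speed is v₁ = √(μ/r₁) = 19.930 km/s.
Transfer-orbit speed at r₁ (vis-viva equation): v_p = √[μ(2/r₁ − 1/a_t)] = 23.704 km/s.
First burn Δv₁ = |v_p − v₁| = 3.774 km/s.
At r₂, v₂ = √(μ/r₂) = 12.821 km/s.
Transfer-orbit speed at r₂: v_a = √[μ(2/r₂ − 1/a_t)] = 9.8101 km/s.
Second burn Δv₂ = |v₂ − v_a| = 3.011 km/s.
Total Δv = Δv₁ + Δv₂ = 6.785 km/s.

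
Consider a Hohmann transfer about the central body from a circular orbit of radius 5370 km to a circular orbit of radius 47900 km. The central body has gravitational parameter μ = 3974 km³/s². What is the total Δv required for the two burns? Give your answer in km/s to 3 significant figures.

Transfer-ellipse semi-major axis a_t = (r₁ + r₂)/2 = (5370 + 47900)/2 = 26635 km.
Circular speed at r₁: v₁ = √(μ/r₁) = √(3974/5370) = 0.860254 km/s.
On the transfer ellipse at r₁, v² = μ(2/r − 1/a) gives v_p = √[μ(2/r₁ − 1/a_t)] = 1.15363 km/s.
First burn Δv₁ = |v_p − v₁| = 0.2934 km/s.
Circular speed at r₂: v₂ = √(μ/r₂) = 0.2880 km/s.
Transfer-orbit speed at r₂: v_a = √[μ(2/r₂ − 1/a_t)] = 0.1293 km/s.
Second burn Δv₂ = |v₂ − v_a| = 0.1587 km/s.
Total Δv = Δv₁ + Δv₂ = 0.4521 km/s.

Δv = 0.452 km/s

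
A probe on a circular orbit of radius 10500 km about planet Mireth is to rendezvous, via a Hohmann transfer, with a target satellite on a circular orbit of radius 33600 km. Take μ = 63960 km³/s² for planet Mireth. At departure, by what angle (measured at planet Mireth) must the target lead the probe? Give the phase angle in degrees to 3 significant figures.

φ = 84.3°

Semi-major axis of the transfer orbit: a_t = (10500 + 33600)/2 = 22050 km.
The half-period of the transfer ellipse is t = π√(a_t³/μ) = 40673 s.
Target angular speed ω₂ = √(μ/r₂³) = 4.1062×10^-5 rad/s.
Angle swept by the target during transfer: ω₂·t = 1.6701 rad = 95.69°.
Arrival is 180° from departure on the ellipse, so φ = 180° − 95.69° = 84.3°.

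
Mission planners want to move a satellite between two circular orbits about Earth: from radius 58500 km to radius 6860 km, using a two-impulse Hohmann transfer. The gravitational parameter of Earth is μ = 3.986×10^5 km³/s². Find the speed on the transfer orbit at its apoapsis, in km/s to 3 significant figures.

v = 1.20 km/s

Semi-major axis of the transfer orbit: a_t = (58500 + 6860)/2 = 32680 km.
The apoapsis of the transfer ellipse is at r = 58500 km.
From the vis-viva equation, v = √[μ(2/r − 1/a_t)] = 1.196 km/s.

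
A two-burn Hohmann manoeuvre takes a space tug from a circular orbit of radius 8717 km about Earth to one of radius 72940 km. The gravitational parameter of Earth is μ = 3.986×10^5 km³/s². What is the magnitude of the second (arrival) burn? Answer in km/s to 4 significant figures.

Δv₂ = 1.258 km/s

The Hohmann ellipse has a_t = (r₁ + r₂)/2 = 40828.5 km.
On the circular orbit at r = 72940 km, v_c = √(μ/r) = 2.338 km/s.
Transfer-orbit speed at the same r (vis-viva, a = a_t): v_t = √[μ(2/r − 1/a_t)] = 1.080 km/s.
Δv₂ = |v_t − v_c| = |1.080 − 2.338| = 1.258 km/s.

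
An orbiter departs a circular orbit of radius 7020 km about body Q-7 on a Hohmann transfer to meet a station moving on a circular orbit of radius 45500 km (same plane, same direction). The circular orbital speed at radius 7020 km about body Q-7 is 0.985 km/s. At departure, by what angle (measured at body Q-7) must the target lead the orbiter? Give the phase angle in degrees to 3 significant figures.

From the circular-orbit relation v² = μ/r at r = 7020 km: μ = v²r = (0.985)² × 7020 = 6810.98 km³/s².
Semi-major axis of the transfer orbit: a_t = (7020 + 45500)/2 = 26260 km.
Transfer time t = π√(a_t³/μ) = 1.6199×10^5 s.
Target angular speed ω₂ = √(μ/r₂³) = 8.5033×10^-6 rad/s.
Angle swept by the target during transfer: ω₂·t = 1.3774 rad = 78.92°.
Arrival is 180° from departure on the ellipse, so φ = 180° − 78.92° = 101°.

φ = 101°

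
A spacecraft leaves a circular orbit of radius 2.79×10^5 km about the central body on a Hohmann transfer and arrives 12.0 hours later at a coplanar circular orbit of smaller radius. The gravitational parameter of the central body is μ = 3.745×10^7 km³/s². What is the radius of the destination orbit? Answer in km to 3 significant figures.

Transfer time t = 12.0 hours = 43200 s, and t = π√(a_t³/μ).
So a_t = (μ t²/π²)^(1/3) = (3.745×10^7 × (43200)² / π²)^(1/3) = 1.9203×10^5 km.
Since a_t = (r₁ + r₂)/2, r₂ = 2a_t − r₁ = 2×1.9203×10^5 − 2.790×10^5 = 1.0506×10^5 km.

r₂ = 1.05×10^5 km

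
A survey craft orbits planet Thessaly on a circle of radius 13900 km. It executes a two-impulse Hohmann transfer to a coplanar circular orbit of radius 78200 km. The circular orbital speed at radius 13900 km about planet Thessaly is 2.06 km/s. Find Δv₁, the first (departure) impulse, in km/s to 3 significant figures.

From the circular-orbit relation v² = μ/r at r = 13900 km: μ = v²r = (2.06)² × 13900 = 58986.0 km³/s².
Transfer-ellipse semi-major axis a_t = (r₁ + r₂)/2 = (13900 + 78200)/2 = 46050 km.
Circular speed at r = 13900 km: v_c = √(μ/r) = 2.0600 km/s.
Vis-viva on the transfer ellipse at r = 13900 km gives v_t = √[μ(2/r − 1/a_t)] = 2.6845 km/s.
Δv₁ = |v_t − v_c| = |2.6845 − 2.0600| = 0.6245 km/s.

Δv₁ = 0.624 km/s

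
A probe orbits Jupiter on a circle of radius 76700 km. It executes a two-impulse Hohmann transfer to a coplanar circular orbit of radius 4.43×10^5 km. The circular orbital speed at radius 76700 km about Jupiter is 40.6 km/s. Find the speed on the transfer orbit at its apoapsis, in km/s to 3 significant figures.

From the circular-orbit relation v² = μ/r at r = 76700 km: μ = v²r = (40.6)² × 76700 = 1.26429×10^8 km³/s².
Transfer-ellipse semi-major axis a_t = (r₁ + r₂)/2 = (76700 + 4.430×10^5)/2 = 2.5985×10^5 km.
At apoapsis, r = 4.430×10^5 km.
Applying v² = μ(2/r − 1/a_t): v = 9.178 km/s.

v = 9.18 km/s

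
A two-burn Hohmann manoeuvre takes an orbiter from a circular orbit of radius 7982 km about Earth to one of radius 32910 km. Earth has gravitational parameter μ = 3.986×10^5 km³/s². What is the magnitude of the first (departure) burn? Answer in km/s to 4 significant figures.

Δv₁ = 1.899 km/s

The Hohmann ellipse has a_t = (r₁ + r₂)/2 = 20446 km.
On the circular orbit at r = 7982 km, v_c = √(μ/r) = 7.0666 km/s.
Vis-viva on the transfer ellipse at r = 7982 km gives v_t = √[μ(2/r − 1/a_t)] = 8.9655 km/s.
Δv₁ = |v_t − v_c| = |8.9655 − 7.0666| = 1.899 km/s.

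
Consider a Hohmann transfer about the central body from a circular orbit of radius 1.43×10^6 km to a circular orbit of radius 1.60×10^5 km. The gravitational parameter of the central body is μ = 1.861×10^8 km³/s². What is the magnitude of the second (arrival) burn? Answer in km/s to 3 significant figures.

The Hohmann ellipse has a_t = (r₁ + r₂)/2 = 7.950×10^5 km.
Circular speed at r = 1.600×10^5 km: v_c = √(μ/r) = 34.10 km/s.
Transfer-orbit speed at the same r (vis-viva, a = a_t): v_t = √[μ(2/r − 1/a_t)] = 45.74 km/s.
Δv₂ = |v_t − v_c| = |45.74 − 34.10| = 11.64 km/s.

Δv₂ = 11.6 km/s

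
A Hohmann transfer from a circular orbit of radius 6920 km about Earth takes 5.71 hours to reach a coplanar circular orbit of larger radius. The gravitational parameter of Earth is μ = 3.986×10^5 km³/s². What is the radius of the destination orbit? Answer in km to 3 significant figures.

r₂ = 44600 km

Transfer time t = 5.71 hours = 20556 s, and t = π√(a_t³/μ).
So a_t = (μ t²/π²)^(1/3) = (3.986×10^5 × (20556)² / π²)^(1/3) = 25746 km.
Since a_t = (r₁ + r₂)/2, r₂ = 2a_t − r₁ = 2×25746 − 6920 = 44572 km.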